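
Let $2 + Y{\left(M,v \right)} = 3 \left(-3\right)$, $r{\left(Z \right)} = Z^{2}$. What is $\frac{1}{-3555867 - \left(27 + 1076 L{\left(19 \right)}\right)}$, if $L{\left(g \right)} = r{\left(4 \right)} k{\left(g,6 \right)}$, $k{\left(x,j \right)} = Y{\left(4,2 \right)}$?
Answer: $- \frac{1}{3366518} \approx -2.9704 \cdot 10^{-7}$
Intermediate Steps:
$Y{\left(M,v \right)} = -11$ ($Y{\left(M,v \right)} = -2 + 3 \left(-3\right) = -2 - 9 = -11$)
$k{\left(x,j \right)} = -11$
$L{\left(g \right)} = -176$ ($L{\left(g \right)} = 4^{2} \left(-11\right) = 16 \left(-11\right) = -176$)
$\frac{1}{-3555867 - \left(27 + 1076 L{\left(19 \right)}\right)} = \frac{1}{-3555867 + \left(\left(-1076\right) \left(-176\right) + \left(9 \left(-1\right) - 18\right)\right)} = \frac{1}{-3555867 + \left(189376 - 27\right)} = \frac{1}{-3555867 + 189349} = \frac{1}{-3366518} = - \frac{1}{3366518}$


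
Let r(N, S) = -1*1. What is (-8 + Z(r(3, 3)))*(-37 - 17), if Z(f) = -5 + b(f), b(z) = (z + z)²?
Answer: 486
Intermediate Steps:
b(z) = 4*z² (b(z) = (2*z)² = 4*z²)
r(N, S) = -1
Z(f) = -5 + 4*f²
(-8 + Z(r(3, 3)))*(-37 - 17) = (-8 + (-5 + 4*(-1)²))*(-37 - 17) = (-8 + (-5 + 4*1))*(-54) = (-8 + (-5 + 4))*(-54) = (-8 - 1)*(-54) = -9*(-54) = 486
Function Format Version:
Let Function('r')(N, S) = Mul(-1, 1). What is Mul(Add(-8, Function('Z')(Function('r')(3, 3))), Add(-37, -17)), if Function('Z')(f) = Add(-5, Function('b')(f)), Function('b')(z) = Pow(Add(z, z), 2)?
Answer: 486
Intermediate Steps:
Function('b')(z) = Mul(4, Pow(z, 2)) (Function('b')(z) = Pow(Mul(2, z), 2) = Mul(4, Pow(z, 2)))
Function('r')(N, S) = -1
Function('Z')(f) = Add(-5, Mul(4, Pow(f, 2)))
Mul(Add(-8, Function('Z')(Function('r')(3, 3))), Add(-37, -17)) = Mul(Add(-8, Add(-5, Mul(4, Pow(-1, 2)))), Add(-37, -17)) = Mul(Add(-8, Add(-5, Mul(4, 1))), -54) = Mul(Add(-8, Add(-5, 4)), -54) = Mul(Add(-8, -1), -54) = Mul(-9, -54) = 486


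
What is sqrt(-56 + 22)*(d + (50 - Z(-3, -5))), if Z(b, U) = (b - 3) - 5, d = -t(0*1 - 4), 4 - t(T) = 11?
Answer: 68*I*sqrt(34) ≈ 396.5*I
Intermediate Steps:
t(T) = -7 (t(T) = 4 - 1*11 = 4 - 11 = -7)
d = 7 (d = -1*(-7) = 7)
Z(b, U) = -8 + b (Z(b, U) = (-3 + b) - 5 = -8 + b)
sqrt(-56 + 22)*(d + (50 - Z(-3, -5))) = sqrt(-56 + 22)*(7 + (50 - (-8 - 3))) = sqrt(-34)*(7 + (50 - 1*(-11))) = (I*sqrt(34))*(7 + (50 + 11)) = (I*sqrt(34))*(7 + 61) = (I*sqrt(34))*68 = 68*I*sqrt(34)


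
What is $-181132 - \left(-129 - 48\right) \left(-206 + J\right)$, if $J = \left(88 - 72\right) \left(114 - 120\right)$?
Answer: $-234586$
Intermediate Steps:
$J = -96$ ($J = 16 \left(-6\right) = -96$)
$-181132 - \left(-129 - 48\right) \left(-206 + J\right) = -181132 - \left(-129 - 48\right) \left(-206 - 96\right) = -181132 - \left(-177\right) \left(-302\right) = -181132 - 53454 = -234586$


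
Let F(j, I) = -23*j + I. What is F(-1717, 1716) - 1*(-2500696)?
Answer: 2541903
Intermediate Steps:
F(j, I) = I - 23*j
F(-1717, 1716) - 1*(-2500696) = (1716 - 23*(-1717)) - 1*(-2500696) = (1716 + 39491) + 2500696 = 41207 + 2500696 = 2541903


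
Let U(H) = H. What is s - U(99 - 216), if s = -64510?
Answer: -64393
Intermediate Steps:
s - U(99 - 216) = -64510 - (99 - 216) = -64510 - 1*(-117) = -64510 + 117 = -64393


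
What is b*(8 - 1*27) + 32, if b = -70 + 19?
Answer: 1001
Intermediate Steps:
b = -51
b*(8 - 1*27) + 32 = -51*(8 - 1*27) + 32 = -51*(8 - 27) + 32 = -51*(-19) + 32 = 969 + 32 = 1001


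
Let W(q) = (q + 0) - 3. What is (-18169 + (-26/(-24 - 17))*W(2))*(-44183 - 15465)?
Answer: 44435075840/41 ≈ 1.0838e+9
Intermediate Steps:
W(q) = -3 + q (W(q) = q - 3 = -3 + q)
(-18169 + (-26/(-24 - 17))*W(2))*(-44183 - 15465) = (-18169 + (-26/(-24 - 17))*(-3 + 2))*(-44183 - 15465) = (-18169 - 26/(-41)*(-1))*(-59648) = (-18169 - 26*(-1/41)*(-1))*(-59648) = (-18169 + (26/41)*(-1))*(-59648) = (-18169 - 26/41)*(-59648) = -744955/41*(-59648) = 44435075840/41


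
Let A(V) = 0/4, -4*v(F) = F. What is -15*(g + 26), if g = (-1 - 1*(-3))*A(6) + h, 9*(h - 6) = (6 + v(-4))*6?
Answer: -550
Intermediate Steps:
v(F) = -F/4
h = 32/3 (h = 6 + ((6 - ¼*(-4))*6)/9 = 6 + ((6 + 1)*6)/9 = 6 + (7*6)/9 = 6 + (⅑)*42 = 6 + 14/3 = 32/3 ≈ 10.667)
A(V) = 0 (A(V) = 0*(¼) = 0)
g = 32/3 (g = (-1 - 1*(-3))*0 + 32/3 = (-1 + 3)*0 + 32/3 = 2*0 + 32/3 = 0 + 32/3 = 32/3 ≈ 10.667)
-15*(g + 26) = -15*(32/3 + 26) = -15*110/3 = -550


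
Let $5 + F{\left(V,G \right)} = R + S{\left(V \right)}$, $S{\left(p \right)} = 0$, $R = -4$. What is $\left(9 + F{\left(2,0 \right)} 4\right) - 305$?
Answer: $-332$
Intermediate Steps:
$F{\left(V,G \right)} = -9$ ($F{\left(V,G \right)} = -5 + \left(-4 + 0\right) = -5 - 4 = -9$)
$\left(9 + F{\left(2,0 \right)} 4\right) - 305 = \left(9 - 36\right) - 305 = -27 - 305 = -332$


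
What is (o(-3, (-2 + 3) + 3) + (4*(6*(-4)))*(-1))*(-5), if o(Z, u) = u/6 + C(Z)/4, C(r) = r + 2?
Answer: -5785/12 ≈ -482.08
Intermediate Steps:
C(r) = 2 + r
o(Z, u) = ½ + Z/4 + u/6 (o(Z, u) = u/6 + (2 + Z)/4 = u*(⅙) + (2 + Z)*(¼) = u/6 + (½ + Z/4) = ½ + Z/4 + u/6)
(o(-3, (-2 + 3) + 3) + (4*(6*(-4)))*(-1))*(-5) = ((½ + (¼)*(-3) + ((-2 + 3) + 3)/6) + (4*(6*(-4)))*(-1))*(-5) = ((½ - ¾ + (1 + 3)/6) + (4*(-24))*(-1))*(-5) = ((½ - ¾ + (⅙)*4) - 96*(-1))*(-5) = ((½ - ¾ + ⅔) + 96)*(-5) = (5/12 + 96)*(-5) = (1157/12)*(-5) = -5785/12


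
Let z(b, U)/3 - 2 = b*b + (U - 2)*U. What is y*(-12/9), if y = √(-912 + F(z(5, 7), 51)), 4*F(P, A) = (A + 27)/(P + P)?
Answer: -I*√14022106/93 ≈ -40.265*I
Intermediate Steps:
z(b, U) = 6 + 3*b² + 3*U*(-2 + U) (z(b, U) = 6 + 3*(b*b + (U - 2)*U) = 6 + 3*(b² + (-2 + U)*U) = 6 + 3*(b² + U*(-2 + U)) = 6 + (3*b² + 3*U*(-2 + U)) = 6 + 3*b² + 3*U*(-2 + U))
F(P, A) = (27 + A)/(8*P) (F(P, A) = ((A + 27)/(P + P))/4 = ((27 + A)/((2*P)))/4 = ((27 + A)*(1/(2*P)))/4 = ((27 + A)/(2*P))/4 = (27 + A)/(8*P))
y = I*√14022106/124 (y = √(-912 + (27 + 51)/(8*(6 - 6*7 + 3*7² + 3*5²))) = √(-912 + (⅛)*78/(6 - 42 + 3*49 + 3*25)) = √(-912 + (⅛)*78/(6 - 42 + 147 + 75)) = √(-912 + (⅛)*78/186) = √(-912 + (⅛)*(1/186)*78) = √(-912 + 13/248) = √(-226163/248) = I*√14022106/124 ≈ 30.198*I)
y*(-12/9) = (I*√14022106/124)*(-12/9) = (I*√14022106/124)*(-12*⅑) = (I*√14022106/124)*(-4/3) = -I*√14022106/93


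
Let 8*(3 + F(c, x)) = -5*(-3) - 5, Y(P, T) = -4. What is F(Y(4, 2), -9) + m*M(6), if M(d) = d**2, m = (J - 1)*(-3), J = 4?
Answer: -1303/4 ≈ -325.75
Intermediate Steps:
m = -9 (m = (4 - 1)*(-3) = 3*(-3) = -9)
F(c, x) = -7/4 (F(c, x) = -3 + (-5*(-3) - 5)/8 = -3 + (15 - 5)/8 = -3 + (1/8)*10 = -3 + 5/4 = -7/4)
F(Y(4, 2), -9) + m*M(6) = -7/4 - 9*6**2 = -7/4 - 9*36 = -7/4 - 324 = -1303/4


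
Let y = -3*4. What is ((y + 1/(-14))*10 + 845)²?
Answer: 25704900/49 ≈ 5.2459e+5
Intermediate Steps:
y = -12
((y + 1/(-14))*10 + 845)² = ((-12 + 1/(-14))*10 + 845)² = ((-12 - 1/14)*10 + 845)² = (-169/14*10 + 845)² = (-845/7 + 845)² = (5070/7)² = 25704900/49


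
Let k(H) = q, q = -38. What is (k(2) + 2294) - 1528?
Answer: 728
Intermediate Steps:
k(H) = -38
(k(2) + 2294) - 1528 = (-38 + 2294) - 1528 = 2256 - 1528 = 728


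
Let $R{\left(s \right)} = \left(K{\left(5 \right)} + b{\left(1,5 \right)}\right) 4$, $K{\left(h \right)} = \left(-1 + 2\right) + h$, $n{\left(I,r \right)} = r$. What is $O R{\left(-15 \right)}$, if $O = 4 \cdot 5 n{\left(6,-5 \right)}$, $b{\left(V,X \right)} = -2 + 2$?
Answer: $-2400$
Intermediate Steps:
$b{\left(V,X \right)} = 0$
$K{\left(h \right)} = 1 + h$
$R{\left(s \right)} = 24$ ($R{\left(s \right)} = \left(\left(1 + 5\right) + 0\right) 4 = \left(6 + 0\right) 4 = 6 \cdot 4 = 24$)
$O = -100$ ($O = 4 \cdot 5 \left(-5\right) = 20 \left(-5\right) = -100$)
$O R{\left(-15 \right)} = \left(-100\right) 24 = -2400$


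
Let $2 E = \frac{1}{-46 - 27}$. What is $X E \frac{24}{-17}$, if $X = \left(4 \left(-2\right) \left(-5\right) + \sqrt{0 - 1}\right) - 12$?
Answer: $\frac{336}{1241} + \frac{12 i}{1241} \approx 0.27075 + 0.0096696 i$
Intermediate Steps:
$E = - \frac{1}{146}$ ($E = \frac{1}{2 \left(-46 - 27\right)} = \frac{1}{2 \left(-73\right)} = \frac{1}{2} \left(- \frac{1}{73}\right) = - \frac{1}{146} \approx -0.0068493$)
$X = 28 + i$ ($X = \left(\left(-8\right) \left(-5\right) + \sqrt{-1}\right) - 12 = \left(40 + i\right) - 12 = 28 + i \approx 28.0 + 1.0 i$)
$X E \frac{24}{-17} = \left(28 + i\right) \left(- \frac{1}{146}\right) \frac{24}{-17} = \left(- \frac{14}{73} - \frac{i}{146}\right) 24 \left(- \frac{1}{17}\right) = \left(- \frac{14}{73} - \frac{i}{146}\right) \left(- \frac{24}{17}\right) = \frac{336}{1241} + \frac{12 i}{1241}$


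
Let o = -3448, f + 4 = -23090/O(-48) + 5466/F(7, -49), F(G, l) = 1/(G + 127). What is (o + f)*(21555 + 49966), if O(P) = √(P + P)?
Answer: 52138236832 + 825709945*I*√6/12 ≈ 5.2138e+10 + 1.6855e+8*I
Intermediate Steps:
F(G, l) = 1/(127 + G)
O(P) = √2*√P (O(P) = √(2*P) = √2*√P)
f = 732440 + 11545*I*√6/12 (f = -4 + (-23090*(-I*√6/24) + 5466/(1/(127 + 7))) = -4 + (-23090*(-I*√6/24) + 5466/(1/134)) = -4 + (-(-11545)*I*√6/12 + 5466*134) = -4 + (11545*I*√6/12 + 732444) = -4 + (732444 + 11545*I*√6/12) = 732440 + 11545*I*√6/12 ≈ 7.3244e+5 + 2356.6*I)
(o + f)*(21555 + 49966) = (-3448 + (732440 + 11545*I*√6/12))*(21555 + 49966) = (728992 + 11545*I*√6/12)*71521 = 52138236832 + 825709945*I*√6/12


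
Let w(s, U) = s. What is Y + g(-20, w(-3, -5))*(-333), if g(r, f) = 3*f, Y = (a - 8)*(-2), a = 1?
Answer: 3011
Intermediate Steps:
Y = 14 (Y = (1 - 8)*(-2) = -7*(-2) = 14)
Y + g(-20, w(-3, -5))*(-333) = 14 + (3*(-3))*(-333) = 14 - 9*(-333) = 14 + 2997 = 3011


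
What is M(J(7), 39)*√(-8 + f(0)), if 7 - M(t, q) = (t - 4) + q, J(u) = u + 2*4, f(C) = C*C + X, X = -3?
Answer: -43*I*√11 ≈ -142.61*I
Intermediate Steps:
f(C) = -3 + C² (f(C) = C*C - 3 = C² - 3 = -3 + C²)
J(u) = 8 + u (J(u) = u + 8 = 8 + u)
M(t, q) = 11 - q - t (M(t, q) = 7 - ((t - 4) + q) = 7 - ((-4 + t) + q) = 7 - (-4 + q + t) = 7 + (4 - q - t) = 11 - q - t)
M(J(7), 39)*√(-8 + f(0)) = (11 - 1*39 - (8 + 7))*√(-8 + (-3 + 0²)) = (11 - 39 - 1*15)*√(-8 + (-3 + 0)) = (11 - 39 - 15)*√(-8 - 3) = -43*I*√11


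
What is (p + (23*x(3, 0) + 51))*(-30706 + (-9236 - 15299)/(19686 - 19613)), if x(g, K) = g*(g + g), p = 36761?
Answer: -84356833498/73 ≈ -1.1556e+9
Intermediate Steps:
x(g, K) = 2*g² (x(g, K) = g*(2*g) = 2*g²)
(p + (23*x(3, 0) + 51))*(-30706 + (-9236 - 15299)/(19686 - 19613)) = (36761 + (23*(2*3²) + 51))*(-30706 + (-9236 - 15299)/(19686 - 19613)) = (36761 + (23*(2*9) + 51))*(-30706 - 24535/73) = (36761 + (23*18 + 51))*(-30706 - 24535*1/73) = (36761 + (414 + 51))*(-30706 - 24535/73) = (36761 + 465)*(-2266073/73) = 37226*(-2266073/73) = -84356833498/73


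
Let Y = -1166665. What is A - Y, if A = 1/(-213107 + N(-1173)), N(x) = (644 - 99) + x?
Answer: 249357143774/213735 ≈ 1.1667e+6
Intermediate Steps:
N(x) = 545 + x
A = -1/213735 (A = 1/(-213107 + (545 - 1173)) = 1/(-213107 - 628) = 1/(-213735) = -1/213735 ≈ -4.6787e-6)
A - Y = -1/213735 - 1*(-1166665) = -1/213735 + 1166665 = 249357143774/213735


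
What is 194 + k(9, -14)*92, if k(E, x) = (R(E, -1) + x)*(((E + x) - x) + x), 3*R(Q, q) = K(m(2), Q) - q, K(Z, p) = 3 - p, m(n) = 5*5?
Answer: 22202/3 ≈ 7400.7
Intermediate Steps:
m(n) = 25
R(Q, q) = 1 - Q/3 - q/3 (R(Q, q) = ((3 - Q) - q)/3 = (3 - Q - q)/3 = 1 - Q/3 - q/3)
k(E, x) = (E + x)*(4/3 + x - E/3) (k(E, x) = ((1 - E/3 - ⅓*(-1)) + x)*(((E + x) - x) + x) = ((1 - E/3 + ⅓) + x)*(E + x) = ((4/3 - E/3) + x)*(E + x) = (4/3 + x - E/3)*(E + x) = (E + x)*(4/3 + x - E/3))
194 + k(9, -14)*92 = 194 + ((-14)² + 9*(-14) - ⅓*9*(-4 + 9) - ⅓*(-14)*(-4 + 9))*92 = 194 + (196 - 126 - ⅓*9*5 - ⅓*(-14)*5)*92 = 194 + (196 - 126 - 15 + 70/3)*92 = 194 + (235/3)*92 = 194 + 21620/3 = 22202/3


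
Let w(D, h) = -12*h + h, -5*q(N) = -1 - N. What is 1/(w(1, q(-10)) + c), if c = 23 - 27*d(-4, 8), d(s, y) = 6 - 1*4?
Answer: -5/56 ≈ -0.089286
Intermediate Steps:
d(s, y) = 2 (d(s, y) = 6 - 4 = 2)
q(N) = ⅕ + N/5 (q(N) = -(-1 - N)/5 = ⅕ + N/5)
w(D, h) = -11*h
c = -31 (c = 23 - 27*2 = 23 - 54 = -31)
1/(w(1, q(-10)) + c) = 1/(-11*(⅕ + (⅕)*(-10)) - 31) = 1/(-11*(⅕ - 2) - 31) = 1/(-11*(-9/5) - 31) = 1/(99/5 - 31) = 1/(-56/5) = -5/56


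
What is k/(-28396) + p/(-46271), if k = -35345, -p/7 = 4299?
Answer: 2489969323/1313911316 ≈ 1.8951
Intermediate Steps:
p = -30093 (p = -7*4299 = -30093)
k/(-28396) + p/(-46271) = -35345/(-28396) - 30093/(-46271) = -35345*(-1/28396) - 30093*(-1/46271) = 35345/28396 + 30093/46271 = 2489969323/1313911316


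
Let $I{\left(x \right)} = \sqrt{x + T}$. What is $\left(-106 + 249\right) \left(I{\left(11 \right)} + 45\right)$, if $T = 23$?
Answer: $6435 + 143 \sqrt{34} \approx 7268.8$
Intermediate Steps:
$I{\left(x \right)} = \sqrt{23 + x}$ ($I{\left(x \right)} = \sqrt{x + 23} = \sqrt{23 + x}$)
$\left(-106 + 249\right) \left(I{\left(11 \right)} + 45\right) = \left(-106 + 249\right) \left(\sqrt{23 + 11} + 45\right) = 143 \left(\sqrt{34} + 45\right) = 143 \left(45 + \sqrt{34}\right) = 6435 + 143 \sqrt{34}$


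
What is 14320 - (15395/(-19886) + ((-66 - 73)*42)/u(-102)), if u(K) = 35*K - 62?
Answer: 258553863203/18056488 ≈ 14319.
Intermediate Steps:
u(K) = -62 + 35*K
14320 - (15395/(-19886) + ((-66 - 73)*42)/u(-102)) = 14320 - (15395/(-19886) + ((-66 - 73)*42)/(-62 + 35*(-102))) = 14320 - (15395*(-1/19886) + (-139*42)/(-62 - 3570)) = 14320 - (-15395/19886 - 5838/(-3632)) = 14320 - (-15395/19886 - 5838*(-1/3632)) = 14320 - (-15395/19886 + 2919/1816) = 14320 - 1*15044957/18056488 = 14320 - 15044957/18056488 = 258553863203/18056488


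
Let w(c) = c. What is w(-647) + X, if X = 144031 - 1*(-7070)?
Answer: 150454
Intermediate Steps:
X = 151101 (X = 144031 + 7070 = 151101)
w(-647) + X = -647 + 151101 = 150454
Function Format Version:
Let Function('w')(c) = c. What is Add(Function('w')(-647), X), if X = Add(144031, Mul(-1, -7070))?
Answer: 150454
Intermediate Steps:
X = 151101 (X = Add(144031, 7070) = 151101)
Add(Function('w')(-647), X) = Add(-647, 151101) = 150454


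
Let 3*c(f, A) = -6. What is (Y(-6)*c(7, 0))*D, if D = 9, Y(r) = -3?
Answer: 54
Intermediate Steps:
c(f, A) = -2 (c(f, A) = (1/3)*(-6) = -2)
(Y(-6)*c(7, 0))*D = -3*(-2)*9 = 6*9 = 54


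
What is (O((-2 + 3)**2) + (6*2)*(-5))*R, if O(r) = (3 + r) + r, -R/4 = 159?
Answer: 34980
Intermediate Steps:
R = -636 (R = -4*159 = -636)
O(r) = 3 + 2*r
(O((-2 + 3)**2) + (6*2)*(-5))*R = ((3 + 2*(-2 + 3)**2) + (6*2)*(-5))*(-636) = ((3 + 2*1**2) + 12*(-5))*(-636) = ((3 + 2*1) - 60)*(-636) = ((3 + 2) - 60)*(-636) = (5 - 60)*(-636) = -55*(-636) = 34980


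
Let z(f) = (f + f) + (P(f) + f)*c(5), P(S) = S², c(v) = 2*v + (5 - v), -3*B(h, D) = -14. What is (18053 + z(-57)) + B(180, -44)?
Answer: 149591/3 ≈ 49864.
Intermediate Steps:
B(h, D) = 14/3 (B(h, D) = -⅓*(-14) = 14/3)
c(v) = 5 + v
z(f) = 10*f² + 12*f (z(f) = (f + f) + (f² + f)*(5 + 5) = 2*f + (f + f²)*10 = 2*f + (10*f + 10*f²) = 10*f² + 12*f)
(18053 + z(-57)) + B(180, -44) = (18053 + 2*(-57)*(6 + 5*(-57))) + 14/3 = (18053 + 2*(-57)*(6 - 285)) + 14/3 = (18053 + 2*(-57)*(-279)) + 14/3 = (18053 + 31806) + 14/3 = 49859 + 14/3 = 149591/3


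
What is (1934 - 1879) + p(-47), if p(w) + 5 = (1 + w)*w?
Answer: 2212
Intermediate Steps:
p(w) = -5 + w*(1 + w) (p(w) = -5 + (1 + w)*w = -5 + w*(1 + w))
(1934 - 1879) + p(-47) = (1934 - 1879) + (-5 - 47 + (-47)²) = 55 + (-5 - 47 + 2209) = 55 + 2157 = 2212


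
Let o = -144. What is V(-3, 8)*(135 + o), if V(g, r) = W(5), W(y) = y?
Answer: -45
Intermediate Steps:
V(g, r) = 5
V(-3, 8)*(135 + o) = 5*(135 - 144) = 5*(-9) = -45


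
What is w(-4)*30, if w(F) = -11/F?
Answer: 165/2 ≈ 82.500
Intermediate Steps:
w(-4)*30 = -11/(-4)*30 = -11*(-¼)*30 = (11/4)*30 = 165/2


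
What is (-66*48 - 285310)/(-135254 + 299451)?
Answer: -288478/164197 ≈ -1.7569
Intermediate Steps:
(-66*48 - 285310)/(-135254 + 299451) = (-3168 - 285310)/164197 = -288478*1/164197 = -288478/164197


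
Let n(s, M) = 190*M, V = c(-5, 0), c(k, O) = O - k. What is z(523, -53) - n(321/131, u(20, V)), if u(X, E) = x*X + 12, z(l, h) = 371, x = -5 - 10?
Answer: 55091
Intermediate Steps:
x = -15
V = 5 (V = 0 - 1*(-5) = 0 + 5 = 5)
u(X, E) = 12 - 15*X (u(X, E) = -15*X + 12 = 12 - 15*X)
z(523, -53) - n(321/131, u(20, V)) = 371 - 190*(12 - 15*20) = 371 - 190*(12 - 300) = 371 - 190*(-288) = 371 - 1*(-54720) = 371 + 54720 = 55091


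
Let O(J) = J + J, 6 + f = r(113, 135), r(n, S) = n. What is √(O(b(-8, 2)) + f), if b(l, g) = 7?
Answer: 11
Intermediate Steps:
f = 107 (f = -6 + 113 = 107)
O(J) = 2*J
√(O(b(-8, 2)) + f) = √(2*7 + 107) = √(14 + 107) = √121 = 11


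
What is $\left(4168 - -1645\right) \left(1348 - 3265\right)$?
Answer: $-11143521$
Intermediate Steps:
$\left(4168 - -1645\right) \left(1348 - 3265\right) = \left(4168 + 1645\right) \left(-1917\right) = 5813 \left(-1917\right) = -11143521$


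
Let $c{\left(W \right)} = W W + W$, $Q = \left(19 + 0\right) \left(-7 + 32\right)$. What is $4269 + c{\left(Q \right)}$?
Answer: $230369$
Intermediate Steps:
$Q = 475$ ($Q = 19 \cdot 25 = 475$)
$c{\left(W \right)} = W + W^{2}$ ($c{\left(W \right)} = W^{2} + W = W + W^{2}$)
$4269 + c{\left(Q \right)} = 4269 + 475 \left(1 + 475\right) = 4269 + 475 \cdot 476 = 4269 + 226100 = 230369$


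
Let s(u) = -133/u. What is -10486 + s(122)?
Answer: -1279425/122 ≈ -10487.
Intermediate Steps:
-10486 + s(122) = -10486 - 133/122 = -1279425/122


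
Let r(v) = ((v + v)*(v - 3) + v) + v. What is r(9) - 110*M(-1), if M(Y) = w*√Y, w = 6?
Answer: 126 - 660*I ≈ 126.0 - 660.0*I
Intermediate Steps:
M(Y) = 6*√Y
r(v) = 2*v + 2*v*(-3 + v) (r(v) = ((2*v)*(-3 + v) + v) + v = (2*v*(-3 + v) + v) + v = (v + 2*v*(-3 + v)) + v = 2*v + 2*v*(-3 + v))
r(9) - 110*M(-1) = 2*9*(-2 + 9) - 660*√(-1) = 2*9*7 - 660*I = 126 - 660*I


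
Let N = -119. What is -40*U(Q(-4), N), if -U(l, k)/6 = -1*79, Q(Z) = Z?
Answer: -18960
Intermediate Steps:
U(l, k) = 474 (U(l, k) = -(-6)*79 = -6*(-79) = 474)
-40*U(Q(-4), N) = -40*474 = -18960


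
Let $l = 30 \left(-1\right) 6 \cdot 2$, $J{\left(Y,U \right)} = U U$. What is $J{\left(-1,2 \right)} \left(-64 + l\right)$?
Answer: $-1696$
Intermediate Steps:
$J{\left(Y,U \right)} = U^{2}$
$l = -360$ ($l = 30 \left(\left(-6\right) 2\right) = 30 \left(-12\right) = -360$)
$J{\left(-1,2 \right)} \left(-64 + l\right) = 2^{2} \left(-64 - 360\right) = 4 \left(-424\right) = -1696$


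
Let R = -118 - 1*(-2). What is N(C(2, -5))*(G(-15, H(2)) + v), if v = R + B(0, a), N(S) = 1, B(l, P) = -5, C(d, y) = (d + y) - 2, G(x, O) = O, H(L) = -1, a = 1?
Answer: -122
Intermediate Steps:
R = -116 (R = -118 + 2 = -116)
C(d, y) = -2 + d + y
v = -121 (v = -116 - 5 = -121)
N(C(2, -5))*(G(-15, H(2)) + v) = 1*(-1 - 121) = 1*(-122) = -122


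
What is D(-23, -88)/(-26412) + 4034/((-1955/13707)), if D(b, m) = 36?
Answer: -121702183503/4302955 ≈ -28283.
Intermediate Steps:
D(-23, -88)/(-26412) + 4034/((-1955/13707)) = 36/(-26412) + 4034/((-1955/13707)) = 36*(-1/26412) + 4034/((-1955*1/13707)) = -3/2201 + 4034/(-1955/13707) = -3/2201 + 4034*(-13707/1955) = -3/2201 - 55294038/1955 = -121702183503/4302955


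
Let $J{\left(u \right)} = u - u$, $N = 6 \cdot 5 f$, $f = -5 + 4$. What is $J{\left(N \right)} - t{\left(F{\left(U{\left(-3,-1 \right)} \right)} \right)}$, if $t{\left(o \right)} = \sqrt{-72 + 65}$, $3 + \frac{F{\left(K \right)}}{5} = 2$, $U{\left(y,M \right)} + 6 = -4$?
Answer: $- i \sqrt{7} \approx - 2.6458 i$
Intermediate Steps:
$U{\left(y,M \right)} = -10$ ($U{\left(y,M \right)} = -6 - 4 = -10$)
$f = -1$
$F{\left(K \right)} = -5$ ($F{\left(K \right)} = -15 + 5 \cdot 2 = -15 + 10 = -5$)
$N = -30$ ($N = 6 \cdot 5 \left(-1\right) = 30 \left(-1\right) = -30$)
$t{\left(o \right)} = i \sqrt{7}$ ($t{\left(o \right)} = \sqrt{-7} = i \sqrt{7}$)
$J{\left(u \right)} = 0$
$J{\left(N \right)} - t{\left(F{\left(U{\left(-3,-1 \right)} \right)} \right)} = 0 - i \sqrt{7} = - i \sqrt{7}$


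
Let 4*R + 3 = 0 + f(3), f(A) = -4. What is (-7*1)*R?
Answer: 49/4 ≈ 12.250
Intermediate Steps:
R = -7/4 (R = -¾ + (0 - 4)/4 = -¾ + (¼)*(-4) = -¾ - 1 = -7/4 ≈ -1.7500)
(-7*1)*R = -7*1*(-7/4) = -7*(-7/4) = 49/4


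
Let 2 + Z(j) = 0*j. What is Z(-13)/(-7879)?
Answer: 2/7879 ≈ 0.00025384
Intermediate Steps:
Z(j) = -2 (Z(j) = -2 + 0*j = -2 + 0 = -2)
Z(-13)/(-7879) = -2/(-7879) = -2*(-1/7879) = 2/7879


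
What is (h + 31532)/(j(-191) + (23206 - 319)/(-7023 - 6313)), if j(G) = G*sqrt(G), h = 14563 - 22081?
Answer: -7329577862448/1239228688635185 + 815734907211904*I*sqrt(191)/1239228688635185 ≈ -0.0059146 + 9.0973*I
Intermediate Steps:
h = -7518
j(G) = G**(3/2)
(h + 31532)/(j(-191) + (23206 - 319)/(-7023 - 6313)) = (-7518 + 31532)/((-191)**(3/2) + (23206 - 319)/(-7023 - 6313)) = 24014/(-191*I*sqrt(191) + 22887/(-13336)) = 24014/(-191*I*sqrt(191) + 22887*(-1/13336)) = 24014/(-191*I*sqrt(191) - 22887/13336) = 24014/(-22887/13336 - 191*I*sqrt(191))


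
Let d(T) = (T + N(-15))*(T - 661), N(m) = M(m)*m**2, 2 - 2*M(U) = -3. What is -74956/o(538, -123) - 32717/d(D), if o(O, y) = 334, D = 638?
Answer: -2058720116/9222241 ≈ -223.23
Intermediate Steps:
M(U) = 5/2 (M(U) = 1 - 1/2*(-3) = 1 + 3/2 = 5/2)
N(m) = 5*m**2/2
d(T) = (-661 + T)*(1125/2 + T) (d(T) = (T + (5/2)*(-15)**2)*(T - 661) = (T + (5/2)*225)*(-661 + T) = (T + 1125/2)*(-661 + T) = (1125/2 + T)*(-661 + T) = (-661 + T)*(1125/2 + T))
-74956/o(538, -123) - 32717/d(D) = -74956/334 - 32717/(-743625/2 + 638**2 - 197/2*638) = -74956*1/334 - 32717/(-743625/2 + 407044 - 62843) = -37478/167 - 32717/(-55223/2) = -37478/167 - 32717*(-2/55223) = -37478/167 + 65434/55223 = -2058720116/9222241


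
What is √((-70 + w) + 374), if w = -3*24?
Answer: 2*√58 ≈ 15.232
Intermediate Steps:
w = -72
√((-70 + w) + 374) = √((-70 - 72) + 374) = √(-142 + 374) = √232 = 2*√58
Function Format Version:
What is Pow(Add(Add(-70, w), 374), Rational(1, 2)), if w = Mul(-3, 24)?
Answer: Mul(2, Pow(58, Rational(1, 2))) ≈ 15.232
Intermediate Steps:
w = -72
Pow(Add(Add(-70, w), 374), Rational(1, 2)) = Pow(Add(Add(-70, -72), 374), Rational(1, 2)) = Pow(Add(-142, 374), Rational(1, 2)) = Pow(232, Rational(1, 2)) = Mul(2, Pow(58, Rational(1, 2)))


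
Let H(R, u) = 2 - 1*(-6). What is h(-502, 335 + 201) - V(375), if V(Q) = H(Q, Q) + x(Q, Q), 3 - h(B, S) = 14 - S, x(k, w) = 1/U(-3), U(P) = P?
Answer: 1552/3 ≈ 517.33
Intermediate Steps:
x(k, w) = -⅓ (x(k, w) = 1/(-3) = -⅓)
h(B, S) = -11 + S (h(B, S) = 3 - (14 - S) = 3 + (-14 + S) = -11 + S)
H(R, u) = 8 (H(R, u) = 2 + 6 = 8)
V(Q) = 23/3 (V(Q) = 8 - ⅓ = 23/3)
h(-502, 335 + 201) - V(375) = (-11 + (335 + 201)) - 1*23/3 = (-11 + 536) - 23/3 = 525 - 23/3 = 1552/3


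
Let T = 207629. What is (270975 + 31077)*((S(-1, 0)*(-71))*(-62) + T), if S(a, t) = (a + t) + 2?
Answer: 64044387612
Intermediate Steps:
S(a, t) = 2 + a + t
(270975 + 31077)*((S(-1, 0)*(-71))*(-62) + T) = (270975 + 31077)*(((2 - 1 + 0)*(-71))*(-62) + 207629) = 302052*((1*(-71))*(-62) + 207629) = 302052*(-71*(-62) + 207629) = 302052*(4402 + 207629) = 302052*212031 = 64044387612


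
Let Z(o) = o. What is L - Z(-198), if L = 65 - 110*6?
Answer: -397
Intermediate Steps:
L = -595 (L = 65 - 660 = -595)
L - Z(-198) = -595 - 1*(-198) = -595 + 198 = -397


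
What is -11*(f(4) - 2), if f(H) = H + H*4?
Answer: -198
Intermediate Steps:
f(H) = 5*H (f(H) = H + 4*H = 5*H)
-11*(f(4) - 2) = -11*(5*4 - 2) = -11*(20 - 2) = -11*18 = -198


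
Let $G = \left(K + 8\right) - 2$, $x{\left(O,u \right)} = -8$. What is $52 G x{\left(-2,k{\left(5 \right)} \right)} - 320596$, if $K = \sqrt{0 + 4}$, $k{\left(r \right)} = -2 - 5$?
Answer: $-323924$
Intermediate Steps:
$k{\left(r \right)} = -7$
$K = 2$ ($K = \sqrt{4} = 2$)
$G = 8$ ($G = \left(2 + 8\right) - 2 = 10 - 2 = 8$)
$52 G x{\left(-2,k{\left(5 \right)} \right)} - 320596 = 52 \cdot 8 \left(-8\right) - 320596 = 416 \left(-8\right) - 320596 = -3328 - 320596 = -323924$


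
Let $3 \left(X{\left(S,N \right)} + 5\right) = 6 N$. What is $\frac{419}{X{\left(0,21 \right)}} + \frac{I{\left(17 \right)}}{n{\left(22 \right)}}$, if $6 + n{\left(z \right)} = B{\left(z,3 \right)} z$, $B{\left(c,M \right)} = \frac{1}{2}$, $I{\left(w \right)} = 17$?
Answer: $\frac{2724}{185} \approx 14.724$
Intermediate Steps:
$B{\left(c,M \right)} = \frac{1}{2}$
$n{\left(z \right)} = -6 + \frac{z}{2}$
$X{\left(S,N \right)} = -5 + 2 N$ ($X{\left(S,N \right)} = -5 + \frac{6 N}{3} = -5 + 2 N$)
$\frac{419}{X{\left(0,21 \right)}} + \frac{I{\left(17 \right)}}{n{\left(22 \right)}} = \frac{419}{-5 + 2 \cdot 21} + \frac{17}{-6 + \frac{1}{2} \cdot 22} = \frac{419}{-5 + 42} + \frac{17}{-6 + 11} = \frac{419}{37} + \frac{17}{5} = \frac{2724}{185}$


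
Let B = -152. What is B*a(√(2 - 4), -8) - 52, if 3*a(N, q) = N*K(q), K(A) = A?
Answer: -52 + 1216*I*√2/3 ≈ -52.0 + 573.23*I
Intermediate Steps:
a(N, q) = N*q/3 (a(N, q) = (N*q)/3 = N*q/3)
B*a(√(2 - 4), -8) - 52 = -152*√(2 - 4)*(-8)/3 - 52 = -152*√(-2)*(-8)/3 - 52 = -152*I*√2*(-8)/3 - 52 = -(-1216)*I*√2/3 - 52 = 1216*I*√2/3 - 52 = -52 + 1216*I*√2/3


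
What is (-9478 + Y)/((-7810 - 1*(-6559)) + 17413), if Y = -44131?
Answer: -53609/16162 ≈ -3.3170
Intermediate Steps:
(-9478 + Y)/((-7810 - 1*(-6559)) + 17413) = (-9478 - 44131)/((-7810 - 1*(-6559)) + 17413) = -53609/((-7810 + 6559) + 17413) = -53609/(-1251 + 17413) = -53609/16162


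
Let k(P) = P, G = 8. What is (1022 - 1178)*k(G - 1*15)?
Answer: 1092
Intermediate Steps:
(1022 - 1178)*k(G - 1*15) = (1022 - 1178)*(8 - 1*15) = -156*(8 - 15) = -156*(-7) = 1092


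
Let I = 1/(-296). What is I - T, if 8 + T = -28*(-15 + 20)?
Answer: 43807/296 ≈ 148.00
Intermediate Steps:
T = -148 (T = -8 - 28*(-15 + 20) = -8 - 28*5 = -8 - 140 = -148)
I = -1/296 ≈ -0.0033784
I - T = -1/296 - 1*(-148) = -1/296 + 148 = 43807/296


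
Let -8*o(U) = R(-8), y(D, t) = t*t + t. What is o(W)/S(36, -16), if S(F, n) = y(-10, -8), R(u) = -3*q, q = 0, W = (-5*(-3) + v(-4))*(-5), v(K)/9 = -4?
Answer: 0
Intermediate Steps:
v(K) = -36 (v(K) = 9*(-4) = -36)
W = 105 (W = (-5*(-3) - 36)*(-5) = (15 - 36)*(-5) = -21*(-5) = 105)
y(D, t) = t + t² (y(D, t) = t² + t = t + t²)
R(u) = 0 (R(u) = -3*0 = 0)
o(U) = 0 (o(U) = -⅛*0 = 0)
S(F, n) = 56 (S(F, n) = -8*(1 - 8) = -8*(-7) = 56)
o(W)/S(36, -16) = 0/56 = 0*(1/56) = 0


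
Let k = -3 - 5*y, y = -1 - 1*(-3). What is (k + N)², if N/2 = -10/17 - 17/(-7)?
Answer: 1229881/14161 ≈ 86.850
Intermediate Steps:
y = 2 (y = -1 + 3 = 2)
N = 438/119 (N = 2*(-10/17 - 17/(-7)) = 2*(-10*1/17 - 17*(-⅐)) = 2*(-10/17 + 17/7) = 2*(219/119) = 438/119 ≈ 3.6807)
k = -13 (k = -3 - 5*2 = -3 - 10 = -13)
(k + N)² = (-13 + 438/119)² = (-1109/119)² = 1229881/14161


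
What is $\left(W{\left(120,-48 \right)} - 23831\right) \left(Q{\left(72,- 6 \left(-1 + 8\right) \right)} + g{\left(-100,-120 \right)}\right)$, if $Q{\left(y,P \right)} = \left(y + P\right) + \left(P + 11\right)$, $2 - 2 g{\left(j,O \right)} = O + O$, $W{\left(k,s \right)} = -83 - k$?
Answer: $-2884080$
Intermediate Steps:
$g{\left(j,O \right)} = 1 - O$ ($g{\left(j,O \right)} = 1 - \frac{O + O}{2} = 1 - \frac{2 O}{2} = 1 - O$)
$Q{\left(y,P \right)} = 11 + y + 2 P$ ($Q{\left(y,P \right)} = \left(P + y\right) + \left(11 + P\right) = 11 + y + 2 P$)
$\left(W{\left(120,-48 \right)} - 23831\right) \left(Q{\left(72,- 6 \left(-1 + 8\right) \right)} + g{\left(-100,-120 \right)}\right) = \left(\left(-83 - 120\right) - 23831\right) \left(\left(11 + 72 + 2 \left(- 6 \left(-1 + 8\right)\right)\right) + \left(1 - -120\right)\right) = \left(\left(-83 - 120\right) - 23831\right) \left(\left(11 + 72 + 2 \left(\left(-6\right) 7\right)\right) + \left(1 + 120\right)\right) = \left(-203 - 23831\right) \left(\left(11 + 72 + 2 \left(-42\right)\right) + 121\right) = - 24034 \left(\left(11 + 72 - 84\right) + 121\right) = - 24034 \left(-1 + 121\right) = \left(-24034\right) 120 = -2884080$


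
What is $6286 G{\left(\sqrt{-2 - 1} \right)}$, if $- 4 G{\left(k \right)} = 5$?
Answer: $- \frac{15715}{2} \approx -7857.5$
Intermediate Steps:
$G{\left(k \right)} = - \frac{5}{4}$ ($G{\left(k \right)} = \left(- \frac{1}{4}\right) 5 = - \frac{5}{4}$)
$6286 G{\left(\sqrt{-2 - 1} \right)} = 6286 \left(- \frac{5}{4}\right) = - \frac{15715}{2}$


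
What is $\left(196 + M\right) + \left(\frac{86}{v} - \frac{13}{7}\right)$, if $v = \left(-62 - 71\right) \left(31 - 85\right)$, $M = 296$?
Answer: $\frac{1760146}{3591} \approx 490.15$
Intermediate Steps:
$v = 7182$ ($v = \left(-133\right) \left(-54\right) = 7182$)
$\left(196 + M\right) + \left(\frac{86}{v} - \frac{13}{7}\right) = \left(196 + 296\right) + \left(\frac{86}{7182} - \frac{13}{7}\right) = 492 + \left(86 \cdot \frac{1}{7182} - \frac{13}{7}\right) = 492 + \left(\frac{43}{3591} - \frac{13}{7}\right) = 492 - \frac{6626}{3591} = \frac{1760146}{3591}$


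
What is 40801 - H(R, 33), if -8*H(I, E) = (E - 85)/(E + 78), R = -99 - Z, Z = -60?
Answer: 9057809/222 ≈ 40801.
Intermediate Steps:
R = -39 (R = -99 - 1*(-60) = -99 + 60 = -39)
H(I, E) = -(-85 + E)/(8*(78 + E)) (H(I, E) = -(E - 85)/(8*(E + 78)) = -(-85 + E)/(8*(78 + E)))
40801 - H(R, 33) = 40801 - (85 - 1*33)/(8*(78 + 33)) = 40801 - (85 - 33)/(8*111) = 40801 - 52/(8*111) = 40801 - 1*13/222 = 40801 - 13/222 = 9057809/222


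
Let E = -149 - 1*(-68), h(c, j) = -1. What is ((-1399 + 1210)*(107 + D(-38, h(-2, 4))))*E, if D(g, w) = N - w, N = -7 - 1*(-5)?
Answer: 1622754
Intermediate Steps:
N = -2 (N = -7 + 5 = -2)
D(g, w) = -2 - w
E = -81 (E = -149 + 68 = -81)
((-1399 + 1210)*(107 + D(-38, h(-2, 4))))*E = ((-1399 + 1210)*(107 + (-2 - 1*(-1))))*(-81) = -189*(107 + (-2 + 1))*(-81) = -189*(107 - 1)*(-81) = -189*106*(-81) = -20034*(-81) = 1622754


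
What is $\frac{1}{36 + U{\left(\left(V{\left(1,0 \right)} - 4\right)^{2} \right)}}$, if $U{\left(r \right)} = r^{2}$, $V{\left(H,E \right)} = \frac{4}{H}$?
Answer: $\frac{1}{36} \approx 0.027778$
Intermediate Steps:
$\frac{1}{36 + U{\left(\left(V{\left(1,0 \right)} - 4\right)^{2} \right)}} = \frac{1}{36 + \left(\left(\frac{4}{1} - 4\right)^{2}\right)^{2}} = \frac{1}{36 + \left(\left(4 \cdot 1 - 4\right)^{2}\right)^{2}} = \frac{1}{36 + \left(\left(4 - 4\right)^{2}\right)^{2}} = \frac{1}{36 + \left(0^{2}\right)^{2}} = \frac{1}{36 + 0^{2}} = \frac{1}{36 + 0} = \frac{1}{36}$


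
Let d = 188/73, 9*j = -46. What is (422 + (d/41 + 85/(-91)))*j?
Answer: -5276194894/2451267 ≈ -2152.4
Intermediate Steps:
j = -46/9 (j = (⅑)*(-46) = -46/9 ≈ -5.1111)
d = 188/73 (d = 188*(1/73) = 188/73 ≈ 2.5753)
(422 + (d/41 + 85/(-91)))*j = (422 + ((188/73)/41 + 85/(-91)))*(-46/9) = (422 + ((188/73)*(1/41) + 85*(-1/91)))*(-46/9) = (422 + (188/2993 - 85/91))*(-46/9) = (422 - 237297/272363)*(-46/9) = (114699889/272363)*(-46/9) = -5276194894/2451267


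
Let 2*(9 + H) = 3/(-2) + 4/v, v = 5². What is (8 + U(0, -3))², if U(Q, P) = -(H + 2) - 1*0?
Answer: 2455489/10000 ≈ 245.55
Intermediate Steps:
v = 25
H = -967/100 (H = -9 + (3/(-2) + 4/25)/2 = -9 + (3*(-½) + 4*(1/25))/2 = -9 + (-3/2 + 4/25)/2 = -9 + (½)*(-67/50) = -9 - 67/100 = -967/100 ≈ -9.6700)
U(Q, P) = 767/100 (U(Q, P) = -(-967/100 + 2) - 1*0 = -1*(-767/100) + 0 = 767/100 + 0 = 767/100)
(8 + U(0, -3))² = (8 + 767/100)² = (1567/100)² = 2455489/10000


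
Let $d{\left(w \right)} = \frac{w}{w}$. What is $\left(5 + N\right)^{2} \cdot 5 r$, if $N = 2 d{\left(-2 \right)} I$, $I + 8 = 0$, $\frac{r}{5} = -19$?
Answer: $-57475$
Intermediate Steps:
$r = -95$ ($r = 5 \left(-19\right) = -95$)
$d{\left(w \right)} = 1$
$I = -8$ ($I = -8 + 0 = -8$)
$N = -16$ ($N = 2 \cdot 1 \left(-8\right) = 2 \left(-8\right) = -16$)
$\left(5 + N\right)^{2} \cdot 5 r = \left(5 - 16\right)^{2} \cdot 5 \left(-95\right) = \left(-11\right)^{2} \cdot 5 \left(-95\right) = 121 \cdot 5 \left(-95\right) = 605 \left(-95\right) = -57475$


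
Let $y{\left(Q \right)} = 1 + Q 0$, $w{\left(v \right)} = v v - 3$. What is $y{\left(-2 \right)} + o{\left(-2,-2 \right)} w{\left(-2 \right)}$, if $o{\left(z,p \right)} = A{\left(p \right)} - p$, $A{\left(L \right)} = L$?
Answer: $1$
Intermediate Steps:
$w{\left(v \right)} = -3 + v^{2}$ ($w{\left(v \right)} = v^{2} - 3 = -3 + v^{2}$)
$y{\left(Q \right)} = 1$ ($y{\left(Q \right)} = 1 + 0 = 1$)
$o{\left(z,p \right)} = 0$ ($o{\left(z,p \right)} = p - p = 0$)
$y{\left(-2 \right)} + o{\left(-2,-2 \right)} w{\left(-2 \right)} = 1 + 0 \left(-3 + \left(-2\right)^{2}\right) = 1 + 0 \left(-3 + 4\right) = 1 + 0 \cdot 1 = 1 + 0 = 1$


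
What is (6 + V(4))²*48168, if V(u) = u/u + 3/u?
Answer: 5786181/2 ≈ 2.8931e+6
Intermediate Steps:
V(u) = 1 + 3/u
(6 + V(4))²*48168 = (6 + (3 + 4)/4)²*48168 = (6 + (¼)*7)²*48168 = (6 + 7/4)²*48168 = (31/4)²*48168 = (961/16)*48168 = 5786181/2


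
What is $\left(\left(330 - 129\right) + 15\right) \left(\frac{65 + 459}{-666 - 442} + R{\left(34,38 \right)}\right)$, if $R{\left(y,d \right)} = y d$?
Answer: $\frac{77274648}{277} \approx 2.7897 \cdot 10^{5}$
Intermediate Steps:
$R{\left(y,d \right)} = d y$
$\left(\left(330 - 129\right) + 15\right) \left(\frac{65 + 459}{-666 - 442} + R{\left(34,38 \right)}\right) = \left(\left(330 - 129\right) + 15\right) \left(\frac{65 + 459}{-666 - 442} + 38 \cdot 34\right) = \left(201 + 15\right) \left(\frac{524}{-1108} + 1292\right) = 216 \left(524 \left(- \frac{1}{1108}\right) + 1292\right) = 216 \left(- \frac{131}{277} + 1292\right) = 216 \cdot \frac{357753}{277} = \frac{77274648}{277}$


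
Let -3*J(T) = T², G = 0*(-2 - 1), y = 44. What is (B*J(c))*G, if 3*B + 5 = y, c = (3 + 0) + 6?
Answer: 0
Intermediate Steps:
c = 9 (c = 3 + 6 = 9)
B = 13 (B = -5/3 + (⅓)*44 = -5/3 + 44/3 = 13)
G = 0 (G = 0*(-3) = 0)
J(T) = -T²/3
(B*J(c))*G = (13*(-⅓*9²))*0 = (13*(-⅓*81))*0 = (13*(-27))*0 = -351*0 = 0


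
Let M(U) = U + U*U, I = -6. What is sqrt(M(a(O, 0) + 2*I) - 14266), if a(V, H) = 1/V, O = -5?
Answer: I*sqrt(353234)/5 ≈ 118.87*I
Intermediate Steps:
M(U) = U + U**2
sqrt(M(a(O, 0) + 2*I) - 14266) = sqrt((1/(-5) + 2*(-6))*(1 + (1/(-5) + 2*(-6))) - 14266) = sqrt((-1/5 - 12)*(1 + (-1/5 - 12)) - 14266) = sqrt(-61*(1 - 61/5)/5 - 14266) = sqrt(-61/5*(-56/5) - 14266) = sqrt(3416/25 - 14266) = sqrt(-353234/25) = I*sqrt(353234)/5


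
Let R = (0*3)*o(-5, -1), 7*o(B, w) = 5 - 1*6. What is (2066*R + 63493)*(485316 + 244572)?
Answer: 46342778784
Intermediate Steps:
o(B, w) = -1/7 (o(B, w) = (5 - 1*6)/7 = (5 - 6)/7 = (1/7)*(-1) = -1/7)
R = 0 (R = (0*3)*(-1/7) = 0*(-1/7) = 0)
(2066*R + 63493)*(485316 + 244572) = (2066*0 + 63493)*(485316 + 244572) = (0 + 63493)*729888 = 63493*729888 = 46342778784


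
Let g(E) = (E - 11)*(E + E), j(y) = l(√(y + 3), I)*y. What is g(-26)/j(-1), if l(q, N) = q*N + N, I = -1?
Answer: -1924 + 1924*√2 ≈ 796.95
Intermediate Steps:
l(q, N) = N + N*q (l(q, N) = N*q + N = N + N*q)
j(y) = y*(-1 - √(3 + y)) (j(y) = (-(1 + √(y + 3)))*y = (-(1 + √(3 + y)))*y = (-1 - √(3 + y))*y = y*(-1 - √(3 + y)))
g(E) = 2*E*(-11 + E) (g(E) = (-11 + E)*(2*E) = 2*E*(-11 + E))
g(-26)/j(-1) = (2*(-26)*(-11 - 26))/((-1*(-1)*(1 + √(3 - 1)))) = (2*(-26)*(-37))/((-1*(-1)*(1 + √2))) = 1924/(1 + √2)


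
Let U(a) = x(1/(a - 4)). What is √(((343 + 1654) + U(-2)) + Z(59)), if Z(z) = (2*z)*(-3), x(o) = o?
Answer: √59142/6 ≈ 40.532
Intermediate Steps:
Z(z) = -6*z
U(a) = 1/(-4 + a) (U(a) = 1/(a - 4) = 1/(-4 + a))
√(((343 + 1654) + U(-2)) + Z(59)) = √(((343 + 1654) + 1/(-4 - 2)) - 6*59) = √((1997 + 1/(-6)) - 354) = √((1997 - ⅙) - 354) = √(11981/6 - 354) = √(9857/6) = √59142/6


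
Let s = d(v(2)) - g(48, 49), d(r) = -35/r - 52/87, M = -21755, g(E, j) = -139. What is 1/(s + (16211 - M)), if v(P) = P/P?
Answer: 87/3312038 ≈ 2.6268e-5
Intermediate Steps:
v(P) = 1
d(r) = -52/87 - 35/r (d(r) = -35/r - 52*1/87 = -35/r - 52/87 = -52/87 - 35/r)
s = 8996/87 (s = (-52/87 - 35/1) - 1*(-139) = (-52/87 - 35*1) + 139 = (-52/87 - 35) + 139 = -3097/87 + 139 = 8996/87 ≈ 103.40)
1/(s + (16211 - M)) = 1/(8996/87 + (16211 - 1*(-21755))) = 1/(8996/87 + (16211 + 21755)) = 1/(8996/87 + 37966) = 1/(3312038/87) = 87/3312038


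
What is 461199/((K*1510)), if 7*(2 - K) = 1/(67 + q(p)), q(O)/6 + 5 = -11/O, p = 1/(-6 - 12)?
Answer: 790956285/5178998 ≈ 152.72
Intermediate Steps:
p = -1/18 (p = 1/(-18) = -1/18 ≈ -0.055556)
q(O) = -30 - 66/O (q(O) = -30 + 6*(-11/O) = -30 - 66/O)
K = 17149/8575 (K = 2 - 1/(7*(67 + (-30 - 66/(-1/18)))) = 2 - 1/(7*(67 + (-30 - 66*(-18)))) = 2 - 1/(7*(67 + (-30 + 1188))) = 2 - 1/(7*(67 + 1158)) = 2 - ⅐/1225 = 2 - ⅐*1/1225 = 2 - 1/8575 = 17149/8575 ≈ 1.9999)
461199/((K*1510)) = 461199/(((17149/8575)*1510)) = 461199/(5178998/1715) = 461199*(1715/5178998) = 790956285/5178998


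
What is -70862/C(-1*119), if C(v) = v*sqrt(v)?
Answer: -70862*I*sqrt(119)/14161 ≈ -54.587*I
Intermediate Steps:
C(v) = v**(3/2)
-70862/C(-1*119) = -70862*I*sqrt(119)/14161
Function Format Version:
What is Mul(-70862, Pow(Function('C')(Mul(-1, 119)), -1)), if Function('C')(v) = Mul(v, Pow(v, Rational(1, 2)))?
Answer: Mul(Rational(-70862, 14161), I, Pow(119, Rational(1, 2))) ≈ Mul(-54.587, I)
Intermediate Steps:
Function('C')(v) = Pow(v, Rational(3, 2))
Mul(-70862, Pow(Function('C')(Mul(-1, 119)), -1)) = Mul(-70862, Pow(Pow(Mul(-1, 119), Rational(3, 2)), -1)) = Mul(-70862, Pow(Pow(-119, Rational(3, 2)), -1)) = Mul(-70862, Pow(Mul(-119, I, Pow(119, Rational(1, 2))), -1)) = Mul(-70862, Mul(Rational(1, 14161), I, Pow(119, Rational(1, 2)))) = Mul(Rational(-70862, 14161), I, Pow(119, Rational(1, 2)))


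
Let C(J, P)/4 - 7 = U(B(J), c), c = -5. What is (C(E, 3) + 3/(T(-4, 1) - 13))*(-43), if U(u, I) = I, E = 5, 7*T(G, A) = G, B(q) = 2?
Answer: -31777/95 ≈ -334.49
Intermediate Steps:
T(G, A) = G/7
C(J, P) = 8 (C(J, P) = 28 + 4*(-5) = 28 - 20 = 8)
(C(E, 3) + 3/(T(-4, 1) - 13))*(-43) = (8 + 3/((1/7)*(-4) - 13))*(-43) = (8 + 3/(-4/7 - 13))*(-43) = (8 + 3/(-95/7))*(-43) = (8 - 7/95*3)*(-43) = (8 - 21/95)*(-43) = (739/95)*(-43) = -31777/95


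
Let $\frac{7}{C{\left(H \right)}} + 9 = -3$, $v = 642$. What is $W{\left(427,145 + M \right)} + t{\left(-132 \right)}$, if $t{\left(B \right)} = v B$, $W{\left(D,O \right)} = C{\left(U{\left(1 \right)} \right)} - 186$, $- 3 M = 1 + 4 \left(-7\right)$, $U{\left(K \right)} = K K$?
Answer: $- \frac{1019167}{12} \approx -84931.0$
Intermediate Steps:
$U{\left(K \right)} = K^{2}$
$M = 9$ ($M = - \frac{1 + 4 \left(-7\right)}{3} = - \frac{1 - 28}{3} = \left(- \frac{1}{3}\right) \left(-27\right) = 9$)
$C{\left(H \right)} = - \frac{7}{12}$ ($C{\left(H \right)} = \frac{7}{-9 - 3} = \frac{7}{-12} = 7 \left(- \frac{1}{12}\right) = - \frac{7}{12}$)
$W{\left(D,O \right)} = - \frac{2239}{12}$ ($W{\left(D,O \right)} = - \frac{7}{12} - 186 = - \frac{2239}{12}$)
$t{\left(B \right)} = 642 B$
$W{\left(427,145 + M \right)} + t{\left(-132 \right)} = - \frac{2239}{12} + 642 \left(-132\right) = - \frac{2239}{12} - 84744 = - \frac{1019167}{12}$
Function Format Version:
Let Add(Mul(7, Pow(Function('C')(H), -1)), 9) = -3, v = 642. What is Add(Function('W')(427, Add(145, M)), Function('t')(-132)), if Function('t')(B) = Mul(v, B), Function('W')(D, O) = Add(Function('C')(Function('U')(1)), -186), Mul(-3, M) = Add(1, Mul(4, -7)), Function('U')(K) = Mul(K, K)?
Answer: Rational(-1019167, 12) ≈ -84931.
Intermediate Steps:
Function('U')(K) = Pow(K, 2)
M = 9 (M = Mul(Rational(-1, 3), Add(1, Mul(4, -7))) = Mul(Rational(-1, 3), Add(1, -28)) = Mul(Rational(-1, 3), -27) = 9)
Function('C')(H) = Rational(-7, 12) (Function('C')(H) = Mul(7, Pow(Add(-9, -3), -1)) = Mul(7, Pow(-12, -1)) = Mul(7, Rational(-1, 12)) = Rational(-7, 12))
Function('W')(D, O) = Rational(-2239, 12) (Function('W')(D, O) = Add(Rational(-7, 12), -186) = Rational(-2239, 12))
Function('t')(B) = Mul(642, B)
Add(Function('W')(427, Add(145, M)), Function('t')(-132)) = Add(Rational(-2239, 12), Mul(642, -132)) = Add(Rational(-2239, 12), -84744) = Rational(-1019167, 12)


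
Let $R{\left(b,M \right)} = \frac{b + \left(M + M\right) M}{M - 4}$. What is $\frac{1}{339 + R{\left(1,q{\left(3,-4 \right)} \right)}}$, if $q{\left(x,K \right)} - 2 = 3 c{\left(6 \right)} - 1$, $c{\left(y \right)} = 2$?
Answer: $\frac{1}{372} \approx 0.0026882$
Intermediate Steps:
$q{\left(x,K \right)} = 7$ ($q{\left(x,K \right)} = 2 + \left(3 \cdot 2 - 1\right) = 2 + \left(6 - 1\right) = 2 + 5 = 7$)
$R{\left(b,M \right)} = \frac{b + 2 M^{2}}{-4 + M}$ ($R{\left(b,M \right)} = \frac{b + 2 M M}{-4 + M} = \frac{b + 2 M^{2}}{-4 + M}$)
$\frac{1}{339 + R{\left(1,q{\left(3,-4 \right)} \right)}} = \frac{1}{339 + \frac{1 + 2 \cdot 7^{2}}{-4 + 7}} = \frac{1}{339 + \frac{1 + 2 \cdot 49}{3}} = \frac{1}{339 + \frac{1 + 98}{3}} = \frac{1}{339 + \frac{1}{3} \cdot 99} = \frac{1}{339 + 33} = \frac{1}{372}$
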